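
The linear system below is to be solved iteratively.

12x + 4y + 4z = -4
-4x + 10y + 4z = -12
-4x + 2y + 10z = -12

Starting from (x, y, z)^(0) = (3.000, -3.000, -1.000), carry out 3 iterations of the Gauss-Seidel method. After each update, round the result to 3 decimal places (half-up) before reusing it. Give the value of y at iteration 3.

-0.678

Iteration 1:
  x = (-4 - (4)·-3.000 - (4)·-1.000) / (12) = 1.000
  y = (-12 - (-4)·1.000 - (4)·-1.000) / (10) = -0.400
  z = (-12 - (-4)·1.000 - (2)·-0.400) / (10) = -0.720
Iteration 2:
  x = (-4 - (4)·-0.400 - (4)·-0.720) / (12) = 0.040
  y = (-12 - (-4)·0.040 - (4)·-0.720) / (10) = -0.896
  z = (-12 - (-4)·0.040 - (2)·-0.896) / (10) = -1.005
Iteration 3:
  x = (-4 - (4)·-0.896 - (4)·-1.005) / (12) = 0.300
  y = (-12 - (-4)·0.300 - (4)·-1.005) / (10) = -0.678
  z = (-12 - (-4)·0.300 - (2)·-0.678) / (10) = -0.944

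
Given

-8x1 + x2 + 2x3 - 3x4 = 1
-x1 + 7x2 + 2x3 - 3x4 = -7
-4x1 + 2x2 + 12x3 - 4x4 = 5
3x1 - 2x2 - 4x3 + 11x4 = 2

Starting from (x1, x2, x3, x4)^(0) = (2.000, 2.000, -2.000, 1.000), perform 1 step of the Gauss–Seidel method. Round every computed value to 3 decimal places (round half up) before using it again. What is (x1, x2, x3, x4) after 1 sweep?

Iteration 1:
  x1 = (1 - (1)·2.000 - (2)·-2.000 - (-3)·1.000) / (-8) = -0.750
  x2 = (-7 - (-1)·-0.750 - (2)·-2.000 - (-3)·1.000) / (7) = -0.107
  x3 = (5 - (-4)·-0.750 - (2)·-0.107 - (-4)·1.000) / (12) = 0.518
  x4 = (2 - (3)·-0.750 - (-2)·-0.107 - (-4)·0.518) / (11) = 0.555

(-0.750, -0.107, 0.518, 0.555)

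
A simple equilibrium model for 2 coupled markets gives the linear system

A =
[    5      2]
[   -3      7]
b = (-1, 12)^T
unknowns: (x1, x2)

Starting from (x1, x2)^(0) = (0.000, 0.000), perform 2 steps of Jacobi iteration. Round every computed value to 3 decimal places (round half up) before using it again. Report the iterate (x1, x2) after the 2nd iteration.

(-0.886, 1.629)

Iteration 1:
  x1 = (-1 - (2)·0.000) / (5) = -0.200
  x2 = (12 - (-3)·0.000) / (7) = 1.714
Iteration 2:
  x1 = (-1 - (2)·1.714) / (5) = -0.886
  x2 = (12 - (-3)·-0.200) / (7) = 1.629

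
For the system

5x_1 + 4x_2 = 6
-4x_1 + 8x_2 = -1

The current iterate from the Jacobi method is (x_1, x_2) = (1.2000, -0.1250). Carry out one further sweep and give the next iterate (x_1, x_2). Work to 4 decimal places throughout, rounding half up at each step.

One sweep:
  x_1 = (6 - (4)·-0.1250) / (5) = 1.3000
  x_2 = (-1 - (-4)·1.2000) / (8) = 0.4750

(1.3000, 0.4750)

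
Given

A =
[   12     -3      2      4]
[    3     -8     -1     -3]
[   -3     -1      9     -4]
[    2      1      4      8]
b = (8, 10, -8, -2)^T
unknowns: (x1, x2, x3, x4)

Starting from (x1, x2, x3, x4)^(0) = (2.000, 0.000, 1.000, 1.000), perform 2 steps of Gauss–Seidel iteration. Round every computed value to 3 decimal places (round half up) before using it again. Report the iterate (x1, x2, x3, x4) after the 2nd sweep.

(0.272, -1.154, -0.834, 0.243)

Iteration 1:
  x1 = (8 - (-3)·0.000 - (2)·1.000 - (4)·1.000) / (12) = 0.167
  x2 = (10 - (3)·0.167 - (-1)·1.000 - (-3)·1.000) / (-8) = -1.687
  x3 = (-8 - (-3)·0.167 - (-1)·-1.687 - (-4)·1.000) / (9) = -0.576
  x4 = (-2 - (2)·0.167 - (1)·-1.687 - (4)·-0.576) / (8) = 0.207
Iteration 2:
  x1 = (8 - (-3)·-1.687 - (2)·-0.576 - (4)·0.207) / (12) = 0.272
  x2 = (10 - (3)·0.272 - (-1)·-0.576 - (-3)·0.207) / (-8) = -1.154
  x3 = (-8 - (-3)·0.272 - (-1)·-1.154 - (-4)·0.207) / (9) = -0.834
  x4 = (-2 - (2)·0.272 - (1)·-1.154 - (4)·-0.834) / (8) = 0.243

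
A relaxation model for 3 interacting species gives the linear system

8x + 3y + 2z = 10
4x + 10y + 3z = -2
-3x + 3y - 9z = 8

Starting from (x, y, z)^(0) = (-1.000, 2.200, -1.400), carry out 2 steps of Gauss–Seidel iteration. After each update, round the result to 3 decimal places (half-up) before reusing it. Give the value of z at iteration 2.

Iteration 1:
  x = (10 - (3)·2.200 - (2)·-1.400) / (8) = 0.775
  y = (-2 - (4)·0.775 - (3)·-1.400) / (10) = -0.090
  z = (8 - (-3)·0.775 - (3)·-0.090) / (-9) = -1.177
Iteration 2:
  x = (10 - (3)·-0.090 - (2)·-1.177) / (8) = 1.578
  y = (-2 - (4)·1.578 - (3)·-1.177) / (10) = -0.478
  z = (8 - (-3)·1.578 - (3)·-0.478) / (-9) = -1.574

-1.574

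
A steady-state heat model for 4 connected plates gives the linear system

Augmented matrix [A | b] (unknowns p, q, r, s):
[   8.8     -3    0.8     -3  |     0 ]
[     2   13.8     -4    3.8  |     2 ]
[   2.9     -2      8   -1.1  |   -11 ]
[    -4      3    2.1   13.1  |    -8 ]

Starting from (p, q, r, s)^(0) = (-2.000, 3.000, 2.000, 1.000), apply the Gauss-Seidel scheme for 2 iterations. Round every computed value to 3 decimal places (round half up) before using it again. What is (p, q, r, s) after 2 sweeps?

(0.220, -0.334, -1.546, -0.219)

Iteration 1:
  p = (0 - (-3)·3.000 - (0.8)·2.000 - (-3)·1.000) / (8.8) = 1.182
  q = (2 - (2)·1.182 - (-4)·2.000 - (3.8)·1.000) / (13.8) = 0.278
  r = (-11 - (2.9)·1.182 - (-2)·0.278 - (-1.1)·1.000) / (8) = -1.596
  s = (-8 - (-4)·1.182 - (3)·0.278 - (2.1)·-1.596) / (13.1) = -0.058
Iteration 2:
  p = (0 - (-3)·0.278 - (0.8)·-1.596 - (-3)·-0.058) / (8.8) = 0.220
  q = (2 - (2)·0.220 - (-4)·-1.596 - (3.8)·-0.058) / (13.8) = -0.334
  r = (-11 - (2.9)·0.220 - (-2)·-0.334 - (-1.1)·-0.058) / (8) = -1.546
  s = (-8 - (-4)·0.220 - (3)·-0.334 - (2.1)·-1.546) / (13.1) = -0.219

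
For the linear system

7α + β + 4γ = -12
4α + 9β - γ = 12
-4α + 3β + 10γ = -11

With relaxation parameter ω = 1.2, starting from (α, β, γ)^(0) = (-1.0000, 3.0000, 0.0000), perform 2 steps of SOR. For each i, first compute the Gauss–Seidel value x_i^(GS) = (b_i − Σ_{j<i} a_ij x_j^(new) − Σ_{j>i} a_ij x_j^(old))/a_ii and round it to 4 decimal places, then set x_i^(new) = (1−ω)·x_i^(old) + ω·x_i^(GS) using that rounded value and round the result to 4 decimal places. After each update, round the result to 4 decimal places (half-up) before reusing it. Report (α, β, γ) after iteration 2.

(0.2737, 0.5646, -0.7372)

Iteration 1:
  α: GS value = (-12 - (1)·3.0000 - (4)·0.0000) / (7) = -2.1429;  α ← (1−ω)·-1.0000 + ω·-2.1429 = -2.3715
  β: GS value = (12 - (4)·-2.3715 - (-1)·0.0000) / (9) = 2.3873;  β ← (1−ω)·3.0000 + ω·2.3873 = 2.2648
  γ: GS value = (-11 - (-4)·-2.3715 - (3)·2.2648) / (10) = -2.7280;  γ ← (1−ω)·0.0000 + ω·-2.7280 = -3.2736
Iteration 2:
  α: GS value = (-12 - (1)·2.2648 - (4)·-3.2736) / (7) = -0.1672;  α ← (1−ω)·-2.3715 + ω·-0.1672 = 0.2737
  β: GS value = (12 - (4)·0.2737 - (-1)·-3.2736) / (9) = 0.8480;  β ← (1−ω)·2.2648 + ω·0.8480 = 0.5646
  γ: GS value = (-11 - (-4)·0.2737 - (3)·0.5646) / (10) = -1.1599;  γ ← (1−ω)·-3.2736 + ω·-1.1599 = -0.7372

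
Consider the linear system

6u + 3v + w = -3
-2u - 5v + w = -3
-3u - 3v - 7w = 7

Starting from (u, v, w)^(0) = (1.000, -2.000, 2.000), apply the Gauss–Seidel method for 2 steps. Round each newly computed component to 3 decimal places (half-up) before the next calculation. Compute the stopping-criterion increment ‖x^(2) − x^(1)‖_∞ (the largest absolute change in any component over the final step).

0.888

Iteration 1:
  u = (-3 - (3)·-2.000 - (1)·2.000) / (6) = 0.167
  v = (-3 - (-2)·0.167 - (1)·2.000) / (-5) = 0.933
  w = (7 - (-3)·0.167 - (-3)·0.933) / (-7) = -1.471
Iteration 2:
  u = (-3 - (3)·0.933 - (1)·-1.471) / (6) = -0.721
  v = (-3 - (-2)·-0.721 - (1)·-1.471) / (-5) = 0.594
  w = (7 - (-3)·-0.721 - (-3)·0.594) / (-7) = -0.946
Change: (-0.888, -0.339, 0.525) → max |·| = 0.888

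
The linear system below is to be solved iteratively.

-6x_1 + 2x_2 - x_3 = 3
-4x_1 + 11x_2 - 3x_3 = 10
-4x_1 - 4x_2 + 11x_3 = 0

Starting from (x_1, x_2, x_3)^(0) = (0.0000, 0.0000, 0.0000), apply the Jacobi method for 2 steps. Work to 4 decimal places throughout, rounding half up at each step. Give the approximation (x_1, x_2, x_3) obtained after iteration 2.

(-0.1970, 0.7273, 0.1488)

Iteration 1:
  x_1 = (3 - (2)·0.0000 - (-1)·0.0000) / (-6) = -0.5000
  x_2 = (10 - (-4)·0.0000 - (-3)·0.0000) / (11) = 0.9091
  x_3 = (0 - (-4)·0.0000 - (-4)·0.0000) / (11) = 0.0000
Iteration 2:
  x_1 = (3 - (2)·0.9091 - (-1)·0.0000) / (-6) = -0.1970
  x_2 = (10 - (-4)·-0.5000 - (-3)·0.0000) / (11) = 0.7273
  x_3 = (0 - (-4)·-0.5000 - (-4)·0.9091) / (11) = 0.1488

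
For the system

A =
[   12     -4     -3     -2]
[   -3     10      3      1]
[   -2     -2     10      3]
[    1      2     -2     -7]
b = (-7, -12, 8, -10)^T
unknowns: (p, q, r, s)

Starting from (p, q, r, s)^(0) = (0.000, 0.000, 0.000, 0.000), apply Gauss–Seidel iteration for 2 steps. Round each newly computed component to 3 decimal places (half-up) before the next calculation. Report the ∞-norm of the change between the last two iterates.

Iteration 1:
  p = (-7 - (-4)·0.000 - (-3)·0.000 - (-2)·0.000) / (12) = -0.583
  q = (-12 - (-3)·-0.583 - (3)·0.000 - (1)·0.000) / (10) = -1.375
  r = (8 - (-2)·-0.583 - (-2)·-1.375 - (3)·0.000) / (10) = 0.408
  s = (-10 - (1)·-0.583 - (2)·-1.375 - (-2)·0.408) / (-7) = 0.836
Iteration 2:
  p = (-7 - (-4)·-1.375 - (-3)·0.408 - (-2)·0.836) / (12) = -0.800
  q = (-12 - (-3)·-0.800 - (3)·0.408 - (1)·0.836) / (10) = -1.646
  r = (8 - (-2)·-0.800 - (-2)·-1.646 - (3)·0.836) / (10) = 0.060
  s = (-10 - (1)·-0.800 - (2)·-1.646 - (-2)·0.060) / (-7) = 0.827
Change: (-0.217, -0.271, -0.348, -0.009) → max |·| = 0.348

0.348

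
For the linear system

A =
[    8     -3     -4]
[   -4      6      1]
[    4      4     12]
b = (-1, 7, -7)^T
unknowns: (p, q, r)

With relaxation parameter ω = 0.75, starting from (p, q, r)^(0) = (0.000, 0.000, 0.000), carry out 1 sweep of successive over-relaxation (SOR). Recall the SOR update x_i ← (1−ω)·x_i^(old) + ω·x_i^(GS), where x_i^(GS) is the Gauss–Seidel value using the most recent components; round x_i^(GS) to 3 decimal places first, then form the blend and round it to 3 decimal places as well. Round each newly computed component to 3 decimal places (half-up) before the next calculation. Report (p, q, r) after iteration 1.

(-0.094, 0.828, -0.621)

Iteration 1:
  p: GS value = (-1 - (-3)·0.000 - (-4)·0.000) / (8) = -0.125;  p ← (1−ω)·0.000 + ω·-0.125 = -0.094
  q: GS value = (7 - (-4)·-0.094 - (1)·0.000) / (6) = 1.104;  q ← (1−ω)·0.000 + ω·1.104 = 0.828
  r: GS value = (-7 - (4)·-0.094 - (4)·0.828) / (12) = -0.828;  r ← (1−ω)·0.000 + ω·-0.828 = -0.621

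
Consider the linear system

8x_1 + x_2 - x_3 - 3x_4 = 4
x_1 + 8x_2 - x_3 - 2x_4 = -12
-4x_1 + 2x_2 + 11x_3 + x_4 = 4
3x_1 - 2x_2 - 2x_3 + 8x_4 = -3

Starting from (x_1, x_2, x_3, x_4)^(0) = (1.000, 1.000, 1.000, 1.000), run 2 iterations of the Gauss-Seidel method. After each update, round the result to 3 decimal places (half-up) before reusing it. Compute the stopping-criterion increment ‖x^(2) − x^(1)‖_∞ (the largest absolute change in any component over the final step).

Iteration 1:
  x_1 = (4 - (1)·1.000 - (-1)·1.000 - (-3)·1.000) / (8) = 0.875
  x_2 = (-12 - (1)·0.875 - (-1)·1.000 - (-2)·1.000) / (8) = -1.234
  x_3 = (4 - (-4)·0.875 - (2)·-1.234 - (1)·1.000) / (11) = 0.815
  x_4 = (-3 - (3)·0.875 - (-2)·-1.234 - (-2)·0.815) / (8) = -0.808
Iteration 2:
  x_1 = (4 - (1)·-1.234 - (-1)·0.815 - (-3)·-0.808) / (8) = 0.453
  x_2 = (-12 - (1)·0.453 - (-1)·0.815 - (-2)·-0.808) / (8) = -1.657
  x_3 = (4 - (-4)·0.453 - (2)·-1.657 - (1)·-0.808) / (11) = 0.903
  x_4 = (-3 - (3)·0.453 - (-2)·-1.657 - (-2)·0.903) / (8) = -0.733
Change: (-0.422, -0.423, 0.088, 0.075) → max |·| = 0.423

0.423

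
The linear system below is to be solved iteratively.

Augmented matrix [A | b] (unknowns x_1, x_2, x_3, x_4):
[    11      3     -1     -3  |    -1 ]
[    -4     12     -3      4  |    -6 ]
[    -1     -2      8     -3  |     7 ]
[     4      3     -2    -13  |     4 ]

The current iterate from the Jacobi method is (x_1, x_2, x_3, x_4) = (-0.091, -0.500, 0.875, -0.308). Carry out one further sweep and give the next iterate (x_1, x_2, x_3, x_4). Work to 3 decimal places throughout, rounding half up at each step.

(0.041, -0.209, 0.623, -0.586)

One sweep:
  x_1 = (-1 - (3)·-0.500 - (-1)·0.875 - (-3)·-0.308) / (11) = 0.041
  x_2 = (-6 - (-4)·-0.091 - (-3)·0.875 - (4)·-0.308) / (12) = -0.209
  x_3 = (7 - (-1)·-0.091 - (-2)·-0.500 - (-3)·-0.308) / (8) = 0.623
  x_4 = (4 - (4)·-0.091 - (3)·-0.500 - (-2)·0.875) / (-13) = -0.586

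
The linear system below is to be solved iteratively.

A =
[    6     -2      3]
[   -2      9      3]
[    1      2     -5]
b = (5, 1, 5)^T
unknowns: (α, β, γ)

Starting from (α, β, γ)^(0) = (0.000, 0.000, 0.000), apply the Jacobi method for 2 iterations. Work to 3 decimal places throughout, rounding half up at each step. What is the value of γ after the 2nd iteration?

Iteration 1:
  α = (5 - (-2)·0.000 - (3)·0.000) / (6) = 0.833
  β = (1 - (-2)·0.000 - (3)·0.000) / (9) = 0.111
  γ = (5 - (1)·0.000 - (2)·0.000) / (-5) = -1.000
Iteration 2:
  α = (5 - (-2)·0.111 - (3)·-1.000) / (6) = 1.370
  β = (1 - (-2)·0.833 - (3)·-1.000) / (9) = 0.630
  γ = (5 - (1)·0.833 - (2)·0.111) / (-5) = -0.789

-0.789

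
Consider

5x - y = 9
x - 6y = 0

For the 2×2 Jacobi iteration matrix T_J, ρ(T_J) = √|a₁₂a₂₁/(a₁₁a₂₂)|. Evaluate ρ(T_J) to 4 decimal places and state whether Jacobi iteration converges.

0.1826

a₁₂a₂₁/(a₁₁a₂₂) = (-1)·(1) / ((5)·(-6)) = 0.033333
ρ = √|0.033333| = √0.033333 = 0.1826
ρ < 1, so Jacobi converges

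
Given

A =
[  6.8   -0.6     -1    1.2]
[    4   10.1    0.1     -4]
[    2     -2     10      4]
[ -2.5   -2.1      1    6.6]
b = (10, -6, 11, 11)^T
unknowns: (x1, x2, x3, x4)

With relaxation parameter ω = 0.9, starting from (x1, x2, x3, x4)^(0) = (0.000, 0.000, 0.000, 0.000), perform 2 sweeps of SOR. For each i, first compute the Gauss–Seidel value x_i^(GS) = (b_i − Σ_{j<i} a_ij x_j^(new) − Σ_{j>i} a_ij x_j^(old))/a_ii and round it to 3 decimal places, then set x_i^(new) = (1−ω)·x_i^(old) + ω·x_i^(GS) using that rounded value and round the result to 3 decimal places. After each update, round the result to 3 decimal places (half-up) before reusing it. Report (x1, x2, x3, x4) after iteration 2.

(1.200, -0.503, 0.170, 1.900)

Iteration 1:
  x1: GS value = (10 - (-0.6)·0.000 - (-1)·0.000 - (1.2)·0.000) / (6.8) = 1.471;  x1 ← (1−ω)·0.000 + ω·1.471 = 1.324
  x2: GS value = (-6 - (4)·1.324 - (0.1)·0.000 - (-4)·0.000) / (10.1) = -1.118;  x2 ← (1−ω)·0.000 + ω·-1.118 = -1.006
  x3: GS value = (11 - (2)·1.324 - (-2)·-1.006 - (4)·0.000) / (10) = 0.634;  x3 ← (1−ω)·0.000 + ω·0.634 = 0.571
  x4: GS value = (11 - (-2.5)·1.324 - (-2.1)·-1.006 - (1)·0.571) / (6.6) = 1.762;  x4 ← (1−ω)·0.000 + ω·1.762 = 1.586
Iteration 2:
  x1: GS value = (10 - (-0.6)·-1.006 - (-1)·0.571 - (1.2)·1.586) / (6.8) = 1.186;  x1 ← (1−ω)·1.324 + ω·1.186 = 1.200
  x2: GS value = (-6 - (4)·1.200 - (0.1)·0.571 - (-4)·1.586) / (10.1) = -0.447;  x2 ← (1−ω)·-1.006 + ω·-0.447 = -0.503
  x3: GS value = (11 - (2)·1.200 - (-2)·-0.503 - (4)·1.586) / (10) = 0.125;  x3 ← (1−ω)·0.571 + ω·0.125 = 0.170
  x4: GS value = (11 - (-2.5)·1.200 - (-2.1)·-0.503 - (1)·0.170) / (6.6) = 1.935;  x4 ← (1−ω)·1.586 + ω·1.935 = 1.900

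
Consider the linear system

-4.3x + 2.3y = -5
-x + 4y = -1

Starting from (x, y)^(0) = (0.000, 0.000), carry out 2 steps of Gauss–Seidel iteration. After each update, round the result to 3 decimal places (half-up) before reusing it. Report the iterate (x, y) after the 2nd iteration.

Iteration 1:
  x = (-5 - (2.3)·0.000) / (-4.3) = 1.163
  y = (-1 - (-1)·1.163) / (4) = 0.041
Iteration 2:
  x = (-5 - (2.3)·0.041) / (-4.3) = 1.185
  y = (-1 - (-1)·1.185) / (4) = 0.046

(1.185, 0.046)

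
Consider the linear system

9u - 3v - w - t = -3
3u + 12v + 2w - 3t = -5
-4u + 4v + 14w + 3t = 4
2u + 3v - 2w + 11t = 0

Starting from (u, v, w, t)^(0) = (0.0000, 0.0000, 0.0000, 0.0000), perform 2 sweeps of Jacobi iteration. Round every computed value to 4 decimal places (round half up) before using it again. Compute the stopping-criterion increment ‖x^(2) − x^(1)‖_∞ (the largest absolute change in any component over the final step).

0.2262

Iteration 1:
  u = (-3 - (-3)·0.0000 - (-1)·0.0000 - (-1)·0.0000) / (9) = -0.3333
  v = (-5 - (3)·0.0000 - (2)·0.0000 - (-3)·0.0000) / (12) = -0.4167
  w = (4 - (-4)·0.0000 - (4)·0.0000 - (3)·0.0000) / (14) = 0.2857
  t = (0 - (2)·0.0000 - (3)·0.0000 - (-2)·0.0000) / (11) = 0.0000
Iteration 2:
  u = (-3 - (-3)·-0.4167 - (-1)·0.2857 - (-1)·0.0000) / (9) = -0.4405
  v = (-5 - (3)·-0.3333 - (2)·0.2857 - (-3)·0.0000) / (12) = -0.3810
  w = (4 - (-4)·-0.3333 - (4)·-0.4167 - (3)·0.0000) / (14) = 0.3095
  t = (0 - (2)·-0.3333 - (3)·-0.4167 - (-2)·0.2857) / (11) = 0.2262
Change: (-0.1072, 0.0357, 0.0238, 0.2262) → max |·| = 0.2262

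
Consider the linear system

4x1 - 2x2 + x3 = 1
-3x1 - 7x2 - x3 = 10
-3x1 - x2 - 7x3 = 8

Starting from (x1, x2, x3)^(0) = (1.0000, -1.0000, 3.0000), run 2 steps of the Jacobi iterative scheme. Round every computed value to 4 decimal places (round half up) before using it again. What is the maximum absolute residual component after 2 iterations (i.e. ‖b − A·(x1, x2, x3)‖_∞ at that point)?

Iteration 1:
  x1 = (1 - (-2)·-1.0000 - (1)·3.0000) / (4) = -1.0000
  x2 = (10 - (-3)·1.0000 - (-1)·3.0000) / (-7) = -2.2857
  x3 = (8 - (-3)·1.0000 - (-1)·-1.0000) / (-7) = -1.4286
Iteration 2:
  x1 = (1 - (-2)·-2.2857 - (1)·-1.4286) / (4) = -0.5357
  x2 = (10 - (-3)·-1.0000 - (-1)·-1.4286) / (-7) = -0.7959
  x3 = (8 - (-3)·-1.0000 - (-1)·-2.2857) / (-7) = -0.3878
Residual b − A·x = (1.9388, 2.4338, 2.8824); ∞-norm = 2.8824

2.8824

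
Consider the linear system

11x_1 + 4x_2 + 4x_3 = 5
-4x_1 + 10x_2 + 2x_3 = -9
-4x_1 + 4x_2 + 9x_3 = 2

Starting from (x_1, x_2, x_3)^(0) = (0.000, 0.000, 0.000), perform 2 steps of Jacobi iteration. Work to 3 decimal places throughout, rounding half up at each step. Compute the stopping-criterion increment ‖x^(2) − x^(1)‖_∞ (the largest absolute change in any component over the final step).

Iteration 1:
  x_1 = (5 - (4)·0.000 - (4)·0.000) / (11) = 0.455
  x_2 = (-9 - (-4)·0.000 - (2)·0.000) / (10) = -0.900
  x_3 = (2 - (-4)·0.000 - (4)·0.000) / (9) = 0.222
Iteration 2:
  x_1 = (5 - (4)·-0.900 - (4)·0.222) / (11) = 0.701
  x_2 = (-9 - (-4)·0.455 - (2)·0.222) / (10) = -0.762
  x_3 = (2 - (-4)·0.455 - (4)·-0.900) / (9) = 0.824
Change: (0.246, 0.138, 0.602) → max |·| = 0.602

0.602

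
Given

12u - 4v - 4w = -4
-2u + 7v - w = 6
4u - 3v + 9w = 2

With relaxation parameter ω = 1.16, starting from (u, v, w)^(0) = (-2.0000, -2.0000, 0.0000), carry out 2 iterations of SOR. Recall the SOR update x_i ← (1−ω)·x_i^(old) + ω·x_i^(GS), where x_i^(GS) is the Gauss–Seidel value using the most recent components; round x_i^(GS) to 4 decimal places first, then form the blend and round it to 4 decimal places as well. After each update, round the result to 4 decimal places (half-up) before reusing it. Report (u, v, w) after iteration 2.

(0.5702, 1.1984, 0.2526)

Iteration 1:
  u: GS value = (-4 - (-4)·-2.0000 - (-4)·0.0000) / (12) = -1.0000;  u ← (1−ω)·-2.0000 + ω·-1.0000 = -0.8400
  v: GS value = (6 - (-2)·-0.8400 - (-1)·0.0000) / (7) = 0.6171;  v ← (1−ω)·-2.0000 + ω·0.6171 = 1.0358
  w: GS value = (2 - (4)·-0.8400 - (-3)·1.0358) / (9) = 0.9408;  w ← (1−ω)·0.0000 + ω·0.9408 = 1.0913
Iteration 2:
  u: GS value = (-4 - (-4)·1.0358 - (-4)·1.0913) / (12) = 0.3757;  u ← (1−ω)·-0.8400 + ω·0.3757 = 0.5702
  v: GS value = (6 - (-2)·0.5702 - (-1)·1.0913) / (7) = 1.1760;  v ← (1−ω)·1.0358 + ω·1.1760 = 1.1984
  w: GS value = (2 - (4)·0.5702 - (-3)·1.1984) / (9) = 0.3683;  w ← (1−ω)·1.0913 + ω·0.3683 = 0.2526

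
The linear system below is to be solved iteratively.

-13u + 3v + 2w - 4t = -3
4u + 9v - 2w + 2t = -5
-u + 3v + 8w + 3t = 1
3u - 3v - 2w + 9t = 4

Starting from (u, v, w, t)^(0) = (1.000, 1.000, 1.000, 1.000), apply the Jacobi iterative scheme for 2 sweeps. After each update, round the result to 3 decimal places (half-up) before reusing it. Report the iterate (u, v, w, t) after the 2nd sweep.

(-0.282, -0.952, 0.288, -0.103)

Iteration 1:
  u = (-3 - (3)·1.000 - (2)·1.000 - (-4)·1.000) / (-13) = 0.308
  v = (-5 - (4)·1.000 - (-2)·1.000 - (2)·1.000) / (9) = -1.000
  w = (1 - (-1)·1.000 - (3)·1.000 - (3)·1.000) / (8) = -0.500
  t = (4 - (3)·1.000 - (-3)·1.000 - (-2)·1.000) / (9) = 0.667
Iteration 2:
  u = (-3 - (3)·-1.000 - (2)·-0.500 - (-4)·0.667) / (-13) = -0.282
  v = (-5 - (4)·0.308 - (-2)·-0.500 - (2)·0.667) / (9) = -0.952
  w = (1 - (-1)·0.308 - (3)·-1.000 - (3)·0.667) / (8) = 0.288
  t = (4 - (3)·0.308 - (-3)·-1.000 - (-2)·-0.500) / (9) = -0.103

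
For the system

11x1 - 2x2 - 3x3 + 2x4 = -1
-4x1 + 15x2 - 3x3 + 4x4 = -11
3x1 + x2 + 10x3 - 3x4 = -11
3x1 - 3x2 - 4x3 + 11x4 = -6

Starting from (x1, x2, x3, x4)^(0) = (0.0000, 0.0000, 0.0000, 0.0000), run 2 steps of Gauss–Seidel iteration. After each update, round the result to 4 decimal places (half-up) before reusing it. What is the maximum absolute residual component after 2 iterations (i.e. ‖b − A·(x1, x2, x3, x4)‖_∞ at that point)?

0.6805

Iteration 1:
  x1 = (-1 - (-2)·0.0000 - (-3)·0.0000 - (2)·0.0000) / (11) = -0.0909
  x2 = (-11 - (-4)·-0.0909 - (-3)·0.0000 - (4)·0.0000) / (15) = -0.7576
  x3 = (-11 - (3)·-0.0909 - (1)·-0.7576 - (-3)·0.0000) / (10) = -0.9970
  x4 = (-6 - (3)·-0.0909 - (-3)·-0.7576 - (-4)·-0.9970) / (11) = -1.0898
Iteration 2:
  x1 = (-1 - (-2)·-0.7576 - (-3)·-0.9970 - (2)·-1.0898) / (11) = -0.3024
  x2 = (-11 - (-4)·-0.3024 - (-3)·-0.9970 - (4)·-1.0898) / (15) = -0.7228
  x3 = (-11 - (3)·-0.3024 - (1)·-0.7228 - (-3)·-1.0898) / (10) = -1.2639
  x4 = (-6 - (3)·-0.3024 - (-3)·-0.7228 - (-4)·-1.2639) / (11) = -1.1197
Residual b − A·x = (-0.6715, -0.6805, -0.0901, -0.0001); ∞-norm = 0.6805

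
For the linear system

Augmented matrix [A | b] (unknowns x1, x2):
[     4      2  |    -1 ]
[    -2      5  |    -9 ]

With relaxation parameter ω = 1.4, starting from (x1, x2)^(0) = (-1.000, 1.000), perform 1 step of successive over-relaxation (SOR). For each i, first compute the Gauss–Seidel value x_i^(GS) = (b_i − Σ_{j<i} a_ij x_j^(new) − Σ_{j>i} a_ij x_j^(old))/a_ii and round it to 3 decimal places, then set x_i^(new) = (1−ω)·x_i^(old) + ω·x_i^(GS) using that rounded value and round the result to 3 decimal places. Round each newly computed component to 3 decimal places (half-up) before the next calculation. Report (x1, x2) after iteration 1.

(-0.650, -3.284)

Iteration 1:
  x1: GS value = (-1 - (2)·1.000) / (4) = -0.750;  x1 ← (1−ω)·-1.000 + ω·-0.750 = -0.650
  x2: GS value = (-9 - (-2)·-0.650) / (5) = -2.060;  x2 ← (1−ω)·1.000 + ω·-2.060 = -3.284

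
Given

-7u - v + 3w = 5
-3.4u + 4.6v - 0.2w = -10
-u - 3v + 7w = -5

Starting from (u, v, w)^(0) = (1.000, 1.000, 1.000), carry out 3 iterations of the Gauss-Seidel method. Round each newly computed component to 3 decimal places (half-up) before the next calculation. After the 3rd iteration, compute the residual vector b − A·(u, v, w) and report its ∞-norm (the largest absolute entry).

Iteration 1:
  u = (5 - (-1)·1.000 - (3)·1.000) / (-7) = -0.429
  v = (-10 - (-3.4)·-0.429 - (-0.2)·1.000) / (4.6) = -2.448
  w = (-5 - (-1)·-0.429 - (-3)·-2.448) / (7) = -1.825
Iteration 2:
  u = (5 - (-1)·-2.448 - (3)·-1.825) / (-7) = -1.147
  v = (-10 - (-3.4)·-1.147 - (-0.2)·-1.825) / (4.6) = -3.101
  w = (-5 - (-1)·-1.147 - (-3)·-3.101) / (7) = -2.207
Iteration 3:
  u = (5 - (-1)·-3.101 - (3)·-2.207) / (-7) = -1.217
  v = (-10 - (-3.4)·-1.217 - (-0.2)·-2.207) / (4.6) = -3.169
  w = (-5 - (-1)·-1.217 - (-3)·-3.169) / (7) = -2.246
Residual b − A·x = (0.050, -0.010, -0.002); ∞-norm = 0.050

0.050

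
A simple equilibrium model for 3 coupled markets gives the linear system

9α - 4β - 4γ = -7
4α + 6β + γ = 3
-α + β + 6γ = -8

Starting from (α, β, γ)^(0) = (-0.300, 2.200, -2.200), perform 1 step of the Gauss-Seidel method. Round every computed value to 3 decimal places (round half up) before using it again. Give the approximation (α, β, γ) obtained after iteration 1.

(-0.778, 1.385, -1.694)

Iteration 1:
  α = (-7 - (-4)·2.200 - (-4)·-2.200) / (9) = -0.778
  β = (3 - (4)·-0.778 - (1)·-2.200) / (6) = 1.385
  γ = (-8 - (-1)·-0.778 - (1)·1.385) / (6) = -1.694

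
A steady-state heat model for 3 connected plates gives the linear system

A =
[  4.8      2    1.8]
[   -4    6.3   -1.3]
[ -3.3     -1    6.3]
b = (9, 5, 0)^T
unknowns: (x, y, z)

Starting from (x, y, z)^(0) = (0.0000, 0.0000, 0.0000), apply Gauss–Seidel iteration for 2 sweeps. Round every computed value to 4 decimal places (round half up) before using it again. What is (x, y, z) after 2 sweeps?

(0.5619, 1.4181, 0.5194)

Iteration 1:
  x = (9 - (2)·0.0000 - (1.8)·0.0000) / (4.8) = 1.8750
  y = (5 - (-4)·1.8750 - (-1.3)·0.0000) / (6.3) = 1.9841
  z = (0 - (-3.3)·1.8750 - (-1)·1.9841) / (6.3) = 1.2971
Iteration 2:
  x = (9 - (2)·1.9841 - (1.8)·1.2971) / (4.8) = 0.5619
  y = (5 - (-4)·0.5619 - (-1.3)·1.2971) / (6.3) = 1.4181
  z = (0 - (-3.3)·0.5619 - (-1)·1.4181) / (6.3) = 0.5194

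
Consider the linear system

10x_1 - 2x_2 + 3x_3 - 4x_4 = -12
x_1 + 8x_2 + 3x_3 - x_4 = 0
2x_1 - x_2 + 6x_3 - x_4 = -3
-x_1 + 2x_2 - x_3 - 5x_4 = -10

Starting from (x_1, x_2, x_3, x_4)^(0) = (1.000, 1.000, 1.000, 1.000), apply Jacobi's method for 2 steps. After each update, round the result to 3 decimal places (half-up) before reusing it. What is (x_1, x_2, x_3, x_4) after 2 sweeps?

Iteration 1:
  x_1 = (-12 - (-2)·1.000 - (3)·1.000 - (-4)·1.000) / (10) = -0.900
  x_2 = (0 - (1)·1.000 - (3)·1.000 - (-1)·1.000) / (8) = -0.375
  x_3 = (-3 - (2)·1.000 - (-1)·1.000 - (-1)·1.000) / (6) = -0.500
  x_4 = (-10 - (-1)·1.000 - (2)·1.000 - (-1)·1.000) / (-5) = 2.000
Iteration 2:
  x_1 = (-12 - (-2)·-0.375 - (3)·-0.500 - (-4)·2.000) / (10) = -0.325
  x_2 = (0 - (1)·-0.900 - (3)·-0.500 - (-1)·2.000) / (8) = 0.550
  x_3 = (-3 - (2)·-0.900 - (-1)·-0.375 - (-1)·2.000) / (6) = 0.071
  x_4 = (-10 - (-1)·-0.900 - (2)·-0.375 - (-1)·-0.500) / (-5) = 2.130

(-0.325, 0.550, 0.071, 2.130)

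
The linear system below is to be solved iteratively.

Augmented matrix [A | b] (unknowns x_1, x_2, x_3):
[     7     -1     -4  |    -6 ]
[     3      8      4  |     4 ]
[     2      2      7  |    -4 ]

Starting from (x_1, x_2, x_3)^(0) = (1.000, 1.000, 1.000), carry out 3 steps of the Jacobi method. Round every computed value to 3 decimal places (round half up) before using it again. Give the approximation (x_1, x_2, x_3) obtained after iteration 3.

Iteration 1:
  x_1 = (-6 - (-1)·1.000 - (-4)·1.000) / (7) = -0.143
  x_2 = (4 - (3)·1.000 - (4)·1.000) / (8) = -0.375
  x_3 = (-4 - (2)·1.000 - (2)·1.000) / (7) = -1.143
Iteration 2:
  x_1 = (-6 - (-1)·-0.375 - (-4)·-1.143) / (7) = -1.564
  x_2 = (4 - (3)·-0.143 - (4)·-1.143) / (8) = 1.125
  x_3 = (-4 - (2)·-0.143 - (2)·-0.375) / (7) = -0.423
Iteration 3:
  x_1 = (-6 - (-1)·1.125 - (-4)·-0.423) / (7) = -0.938
  x_2 = (4 - (3)·-1.564 - (4)·-0.423) / (8) = 1.298
  x_3 = (-4 - (2)·-1.564 - (2)·1.125) / (7) = -0.446

(-0.938, 1.298, -0.446)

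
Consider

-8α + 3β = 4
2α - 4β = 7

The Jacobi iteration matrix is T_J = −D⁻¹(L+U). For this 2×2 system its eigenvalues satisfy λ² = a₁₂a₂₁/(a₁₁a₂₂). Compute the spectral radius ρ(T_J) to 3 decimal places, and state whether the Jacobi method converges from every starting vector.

0.433

a₁₂a₂₁/(a₁₁a₂₂) = (3)·(2) / ((-8)·(-4)) = 0.187500
ρ = √|0.187500| = √0.187500 = 0.433
ρ < 1, so Jacobi converges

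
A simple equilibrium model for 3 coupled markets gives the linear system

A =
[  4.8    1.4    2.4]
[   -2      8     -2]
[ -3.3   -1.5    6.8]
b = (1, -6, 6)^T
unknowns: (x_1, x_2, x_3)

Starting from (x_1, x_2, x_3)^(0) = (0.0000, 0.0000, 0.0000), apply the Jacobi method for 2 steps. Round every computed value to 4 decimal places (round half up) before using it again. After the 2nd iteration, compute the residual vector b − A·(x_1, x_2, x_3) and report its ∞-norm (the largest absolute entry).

Iteration 1:
  x_1 = (1 - (1.4)·0.0000 - (2.4)·0.0000) / (4.8) = 0.2083
  x_2 = (-6 - (-2)·0.0000 - (-2)·0.0000) / (8) = -0.7500
  x_3 = (6 - (-3.3)·0.0000 - (-1.5)·0.0000) / (6.8) = 0.8824
Iteration 2:
  x_1 = (1 - (1.4)·-0.7500 - (2.4)·0.8824) / (4.8) = -0.0141
  x_2 = (-6 - (-2)·0.2083 - (-2)·0.8824) / (8) = -0.4773
  x_3 = (6 - (-3.3)·0.2083 - (-1.5)·-0.7500) / (6.8) = 0.8180
Residual b − A·x = (-0.2273, -0.5738, -0.3249); ∞-norm = 0.5738

0.5738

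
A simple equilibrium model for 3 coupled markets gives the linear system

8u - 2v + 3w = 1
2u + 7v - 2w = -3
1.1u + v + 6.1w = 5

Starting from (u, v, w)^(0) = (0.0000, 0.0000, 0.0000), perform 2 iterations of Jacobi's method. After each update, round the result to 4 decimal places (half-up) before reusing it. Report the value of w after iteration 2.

0.8674

Iteration 1:
  u = (1 - (-2)·0.0000 - (3)·0.0000) / (8) = 0.1250
  v = (-3 - (2)·0.0000 - (-2)·0.0000) / (7) = -0.4286
  w = (5 - (1.1)·0.0000 - (1)·0.0000) / (6.1) = 0.8197
Iteration 2:
  u = (1 - (-2)·-0.4286 - (3)·0.8197) / (8) = -0.2895
  v = (-3 - (2)·0.1250 - (-2)·0.8197) / (7) = -0.2301
  w = (5 - (1.1)·0.1250 - (1)·-0.4286) / (6.1) = 0.8674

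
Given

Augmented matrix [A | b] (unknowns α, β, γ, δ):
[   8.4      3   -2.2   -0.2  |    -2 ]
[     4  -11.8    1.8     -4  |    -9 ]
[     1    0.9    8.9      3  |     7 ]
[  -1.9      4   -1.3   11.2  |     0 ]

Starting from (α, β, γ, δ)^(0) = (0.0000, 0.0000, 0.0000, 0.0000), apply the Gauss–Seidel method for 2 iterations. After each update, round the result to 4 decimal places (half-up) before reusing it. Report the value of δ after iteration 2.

-0.2581

Iteration 1:
  α = (-2 - (3)·0.0000 - (-2.2)·0.0000 - (-0.2)·0.0000) / (8.4) = -0.2381
  β = (-9 - (4)·-0.2381 - (1.8)·0.0000 - (-4)·0.0000) / (-11.8) = 0.6820
  γ = (7 - (1)·-0.2381 - (0.9)·0.6820 - (3)·0.0000) / (8.9) = 0.7443
  δ = (0 - (-1.9)·-0.2381 - (4)·0.6820 - (-1.3)·0.7443) / (11.2) = -0.1976
Iteration 2:
  α = (-2 - (3)·0.6820 - (-2.2)·0.7443 - (-0.2)·-0.1976) / (8.4) = -0.2914
  β = (-9 - (4)·-0.2914 - (1.8)·0.7443 - (-4)·-0.1976) / (-11.8) = 0.8445
  γ = (7 - (1)·-0.2914 - (0.9)·0.8445 - (3)·-0.1976) / (8.9) = 0.8005
  δ = (0 - (-1.9)·-0.2914 - (4)·0.8445 - (-1.3)·0.8005) / (11.2) = -0.2581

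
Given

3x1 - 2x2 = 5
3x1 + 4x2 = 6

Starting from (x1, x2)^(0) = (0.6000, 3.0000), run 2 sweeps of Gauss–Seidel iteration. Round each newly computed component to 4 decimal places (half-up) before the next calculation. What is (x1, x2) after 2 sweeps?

(0.8333, 0.8750)

Iteration 1:
  x1 = (5 - (-2)·3.0000) / (3) = 3.6667
  x2 = (6 - (3)·3.6667) / (4) = -1.2500
Iteration 2:
  x1 = (5 - (-2)·-1.2500) / (3) = 0.8333
  x2 = (6 - (3)·0.8333) / (4) = 0.8750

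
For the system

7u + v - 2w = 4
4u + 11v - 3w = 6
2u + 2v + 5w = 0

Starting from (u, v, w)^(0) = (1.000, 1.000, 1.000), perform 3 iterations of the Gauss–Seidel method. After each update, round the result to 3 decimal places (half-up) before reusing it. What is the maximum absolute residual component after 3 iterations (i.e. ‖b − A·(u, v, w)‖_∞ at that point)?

0.174

Iteration 1:
  u = (4 - (1)·1.000 - (-2)·1.000) / (7) = 0.714
  v = (6 - (4)·0.714 - (-3)·1.000) / (11) = 0.559
  w = (0 - (2)·0.714 - (2)·0.559) / (5) = -0.509
Iteration 2:
  u = (4 - (1)·0.559 - (-2)·-0.509) / (7) = 0.346
  v = (6 - (4)·0.346 - (-3)·-0.509) / (11) = 0.281
  w = (0 - (2)·0.346 - (2)·0.281) / (5) = -0.251
Iteration 3:
  u = (4 - (1)·0.281 - (-2)·-0.251) / (7) = 0.460
  v = (6 - (4)·0.460 - (-3)·-0.251) / (11) = 0.310
  w = (0 - (2)·0.460 - (2)·0.310) / (5) = -0.308
Residual b − A·x = (-0.146, -0.174, 0.000); ∞-norm = 0.174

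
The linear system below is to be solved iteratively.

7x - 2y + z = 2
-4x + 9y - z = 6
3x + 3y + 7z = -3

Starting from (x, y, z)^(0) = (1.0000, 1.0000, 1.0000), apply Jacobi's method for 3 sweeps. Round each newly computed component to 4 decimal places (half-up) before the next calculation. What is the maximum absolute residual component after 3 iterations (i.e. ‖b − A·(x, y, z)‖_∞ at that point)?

Iteration 1:
  x = (2 - (-2)·1.0000 - (1)·1.0000) / (7) = 0.4286
  y = (6 - (-4)·1.0000 - (-1)·1.0000) / (9) = 1.2222
  z = (-3 - (3)·1.0000 - (3)·1.0000) / (7) = -1.2857
Iteration 2:
  x = (2 - (-2)·1.2222 - (1)·-1.2857) / (7) = 0.8186
  y = (6 - (-4)·0.4286 - (-1)·-1.2857) / (9) = 0.7143
  z = (-3 - (3)·0.4286 - (3)·1.2222) / (7) = -1.1361
Iteration 3:
  x = (2 - (-2)·0.7143 - (1)·-1.1361) / (7) = 0.6521
  y = (6 - (-4)·0.8186 - (-1)·-1.1361) / (9) = 0.9043
  z = (-3 - (3)·0.8186 - (3)·0.7143) / (7) = -1.0855
Residual b − A·x = (0.3294, -0.6158, -0.0707); ∞-norm = 0.6158

0.6158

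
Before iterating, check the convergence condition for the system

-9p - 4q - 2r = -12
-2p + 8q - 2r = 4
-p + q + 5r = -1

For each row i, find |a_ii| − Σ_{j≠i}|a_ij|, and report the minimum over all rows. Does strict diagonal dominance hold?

row 1: |-9| − (4+2) = 3
row 2: |8| − (2+2) = 4
row 3: |5| − (1+1) = 3
minimum over rows = 3 → strictly diagonally dominant (convergence guaranteed)

3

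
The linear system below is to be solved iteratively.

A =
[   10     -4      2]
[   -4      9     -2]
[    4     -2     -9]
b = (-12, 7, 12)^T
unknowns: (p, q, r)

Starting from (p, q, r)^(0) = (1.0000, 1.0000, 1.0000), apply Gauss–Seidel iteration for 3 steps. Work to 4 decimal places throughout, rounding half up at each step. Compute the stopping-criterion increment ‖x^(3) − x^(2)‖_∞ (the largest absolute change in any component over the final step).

0.2429

Iteration 1:
  p = (-12 - (-4)·1.0000 - (2)·1.0000) / (10) = -1.0000
  q = (7 - (-4)·-1.0000 - (-2)·1.0000) / (9) = 0.5556
  r = (12 - (4)·-1.0000 - (-2)·0.5556) / (-9) = -1.9012
Iteration 2:
  p = (-12 - (-4)·0.5556 - (2)·-1.9012) / (10) = -0.5975
  q = (7 - (-4)·-0.5975 - (-2)·-1.9012) / (9) = 0.0897
  r = (12 - (4)·-0.5975 - (-2)·0.0897) / (-9) = -1.6188
Iteration 3:
  p = (-12 - (-4)·0.0897 - (2)·-1.6188) / (10) = -0.8404
  q = (7 - (-4)·-0.8404 - (-2)·-1.6188) / (9) = 0.0445
  r = (12 - (4)·-0.8404 - (-2)·0.0445) / (-9) = -1.7167
Change: (-0.2429, -0.0452, -0.0979) → max |·| = 0.2429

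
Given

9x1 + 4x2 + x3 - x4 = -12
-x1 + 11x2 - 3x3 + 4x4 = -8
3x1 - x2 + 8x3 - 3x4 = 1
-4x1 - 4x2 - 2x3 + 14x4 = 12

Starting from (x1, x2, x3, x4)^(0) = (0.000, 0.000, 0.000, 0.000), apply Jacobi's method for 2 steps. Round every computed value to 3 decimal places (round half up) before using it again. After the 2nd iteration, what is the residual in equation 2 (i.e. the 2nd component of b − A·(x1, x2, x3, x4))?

Iteration 1:
  x1 = (-12 - (4)·0.000 - (1)·0.000 - (-1)·0.000) / (9) = -1.333
  x2 = (-8 - (-1)·0.000 - (-3)·0.000 - (4)·0.000) / (11) = -0.727
  x3 = (1 - (3)·0.000 - (-1)·0.000 - (-3)·0.000) / (8) = 0.125
  x4 = (12 - (-4)·0.000 - (-4)·0.000 - (-2)·0.000) / (14) = 0.857
Iteration 2:
  x1 = (-12 - (4)·-0.727 - (1)·0.125 - (-1)·0.857) / (9) = -0.929
  x2 = (-8 - (-1)·-1.333 - (-3)·0.125 - (4)·0.857) / (11) = -1.126
  x3 = (1 - (3)·-1.333 - (-1)·-0.727 - (-3)·0.857) / (8) = 0.855
  x4 = (12 - (-4)·-1.333 - (-4)·-0.727 - (-2)·0.125) / (14) = 0.286
Residual b − A·x = (0.296, 4.878, -3.321, 1.486)

4.878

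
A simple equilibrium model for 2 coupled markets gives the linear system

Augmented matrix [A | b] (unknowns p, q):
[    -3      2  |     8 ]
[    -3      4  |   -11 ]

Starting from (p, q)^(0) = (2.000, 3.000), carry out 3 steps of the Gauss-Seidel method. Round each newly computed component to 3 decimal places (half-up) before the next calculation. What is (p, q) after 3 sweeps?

(-6.917, -7.938)

Iteration 1:
  p = (8 - (2)·3.000) / (-3) = -0.667
  q = (-11 - (-3)·-0.667) / (4) = -3.250
Iteration 2:
  p = (8 - (2)·-3.250) / (-3) = -4.833
  q = (-11 - (-3)·-4.833) / (4) = -6.375
Iteration 3:
  p = (8 - (2)·-6.375) / (-3) = -6.917
  q = (-11 - (-3)·-6.917) / (4) = -7.938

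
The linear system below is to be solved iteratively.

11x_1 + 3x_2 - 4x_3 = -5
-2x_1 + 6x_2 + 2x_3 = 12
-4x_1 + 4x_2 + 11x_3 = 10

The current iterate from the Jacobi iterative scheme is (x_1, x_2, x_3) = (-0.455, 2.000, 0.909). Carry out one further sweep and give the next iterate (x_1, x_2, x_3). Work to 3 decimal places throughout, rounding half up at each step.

One sweep:
  x_1 = (-5 - (3)·2.000 - (-4)·0.909) / (11) = -0.669
  x_2 = (12 - (-2)·-0.455 - (2)·0.909) / (6) = 1.545
  x_3 = (10 - (-4)·-0.455 - (4)·2.000) / (11) = 0.016

(-0.669, 1.545, 0.016)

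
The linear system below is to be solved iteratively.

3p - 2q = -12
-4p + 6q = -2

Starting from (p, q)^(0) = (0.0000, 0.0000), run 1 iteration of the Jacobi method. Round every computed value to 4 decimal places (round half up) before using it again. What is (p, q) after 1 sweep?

(-4.0000, -0.3333)

Iteration 1:
  p = (-12 - (-2)·0.0000) / (3) = -4.0000
  q = (-2 - (-4)·0.0000) / (6) = -0.3333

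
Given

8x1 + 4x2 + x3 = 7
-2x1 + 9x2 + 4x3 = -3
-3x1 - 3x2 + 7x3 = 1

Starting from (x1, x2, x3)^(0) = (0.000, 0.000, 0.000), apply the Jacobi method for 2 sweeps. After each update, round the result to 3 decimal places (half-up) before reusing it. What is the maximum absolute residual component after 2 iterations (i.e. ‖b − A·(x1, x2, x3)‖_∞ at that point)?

0.841

Iteration 1:
  x1 = (7 - (4)·0.000 - (1)·0.000) / (8) = 0.875
  x2 = (-3 - (-2)·0.000 - (4)·0.000) / (9) = -0.333
  x3 = (1 - (-3)·0.000 - (-3)·0.000) / (7) = 0.143
Iteration 2:
  x1 = (7 - (4)·-0.333 - (1)·0.143) / (8) = 1.024
  x2 = (-3 - (-2)·0.875 - (4)·0.143) / (9) = -0.202
  x3 = (1 - (-3)·0.875 - (-3)·-0.333) / (7) = 0.375
Residual b − A·x = (-0.759, -0.634, 0.841); ∞-norm = 0.841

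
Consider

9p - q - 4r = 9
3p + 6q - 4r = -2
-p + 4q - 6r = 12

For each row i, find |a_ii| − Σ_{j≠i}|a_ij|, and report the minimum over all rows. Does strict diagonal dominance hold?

-1

row 1: |9| − (1+4) = 4
row 2: |6| − (3+4) = -1
row 3: |-6| − (1+4) = 1
minimum over rows = -1 → not strictly diagonally dominant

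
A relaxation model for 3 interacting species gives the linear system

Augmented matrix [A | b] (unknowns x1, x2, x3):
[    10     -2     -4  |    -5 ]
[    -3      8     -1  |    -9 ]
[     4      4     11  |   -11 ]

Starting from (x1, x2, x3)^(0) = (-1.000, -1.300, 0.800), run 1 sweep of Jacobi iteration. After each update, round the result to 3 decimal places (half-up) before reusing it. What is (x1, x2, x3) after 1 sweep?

Iteration 1:
  x1 = (-5 - (-2)·-1.300 - (-4)·0.800) / (10) = -0.440
  x2 = (-9 - (-3)·-1.000 - (-1)·0.800) / (8) = -1.400
  x3 = (-11 - (4)·-1.000 - (4)·-1.300) / (11) = -0.164

(-0.440, -1.400, -0.164)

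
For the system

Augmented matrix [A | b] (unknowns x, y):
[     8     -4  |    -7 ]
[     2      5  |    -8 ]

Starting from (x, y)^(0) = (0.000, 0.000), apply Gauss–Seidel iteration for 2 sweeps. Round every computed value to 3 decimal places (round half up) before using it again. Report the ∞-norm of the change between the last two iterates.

Iteration 1:
  x = (-7 - (-4)·0.000) / (8) = -0.875
  y = (-8 - (2)·-0.875) / (5) = -1.250
Iteration 2:
  x = (-7 - (-4)·-1.250) / (8) = -1.500
  y = (-8 - (2)·-1.500) / (5) = -1.000
Change: (-0.625, 0.250) → max |·| = 0.625

0.625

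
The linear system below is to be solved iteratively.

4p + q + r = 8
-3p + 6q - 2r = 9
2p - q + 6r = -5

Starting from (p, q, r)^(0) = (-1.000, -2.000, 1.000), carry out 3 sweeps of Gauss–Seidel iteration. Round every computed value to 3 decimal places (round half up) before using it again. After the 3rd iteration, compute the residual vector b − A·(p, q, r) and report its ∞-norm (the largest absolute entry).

0.117

Iteration 1:
  p = (8 - (1)·-2.000 - (1)·1.000) / (4) = 2.250
  q = (9 - (-3)·2.250 - (-2)·1.000) / (6) = 2.958
  r = (-5 - (2)·2.250 - (-1)·2.958) / (6) = -1.090
Iteration 2:
  p = (8 - (1)·2.958 - (1)·-1.090) / (4) = 1.533
  q = (9 - (-3)·1.533 - (-2)·-1.090) / (6) = 1.903
  r = (-5 - (2)·1.533 - (-1)·1.903) / (6) = -1.027
Iteration 3:
  p = (8 - (1)·1.903 - (1)·-1.027) / (4) = 1.781
  q = (9 - (-3)·1.781 - (-2)·-1.027) / (6) = 2.048
  r = (-5 - (2)·1.781 - (-1)·2.048) / (6) = -1.086
Residual b − A·x = (-0.086, -0.117, 0.002); ∞-norm = 0.117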